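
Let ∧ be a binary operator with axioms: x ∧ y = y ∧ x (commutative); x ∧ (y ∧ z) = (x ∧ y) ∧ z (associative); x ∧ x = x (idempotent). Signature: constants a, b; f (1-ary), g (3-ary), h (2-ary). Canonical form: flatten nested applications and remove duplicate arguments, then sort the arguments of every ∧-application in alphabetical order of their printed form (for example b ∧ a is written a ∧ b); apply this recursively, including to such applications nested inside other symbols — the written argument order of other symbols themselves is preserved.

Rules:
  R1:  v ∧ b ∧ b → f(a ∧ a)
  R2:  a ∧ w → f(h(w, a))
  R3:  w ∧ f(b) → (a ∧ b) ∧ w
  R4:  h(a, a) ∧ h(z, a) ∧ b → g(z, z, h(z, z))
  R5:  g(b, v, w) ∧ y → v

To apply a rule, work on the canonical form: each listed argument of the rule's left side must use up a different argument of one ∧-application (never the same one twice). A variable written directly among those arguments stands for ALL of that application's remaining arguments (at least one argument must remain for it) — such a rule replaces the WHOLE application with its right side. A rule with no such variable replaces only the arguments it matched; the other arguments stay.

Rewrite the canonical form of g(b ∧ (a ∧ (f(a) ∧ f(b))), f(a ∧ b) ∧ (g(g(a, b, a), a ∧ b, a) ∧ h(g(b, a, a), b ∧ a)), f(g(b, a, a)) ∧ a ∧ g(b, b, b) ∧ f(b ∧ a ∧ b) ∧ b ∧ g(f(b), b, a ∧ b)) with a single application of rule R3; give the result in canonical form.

Canonical form:  g(a ∧ b ∧ f(a) ∧ f(b), f(a ∧ b) ∧ g(g(a, b, a), a ∧ b, a) ∧ h(g(b, a, a), a ∧ b), a ∧ b ∧ f(a ∧ b) ∧ f(g(b, a, a)) ∧ g(b, b, b) ∧ g(f(b), b, a ∧ b))
Apply R3:  consuming f(b);  w := a ∧ b ∧ f(a)
The extension variable absorbs all remaining arguments, so the whole application is rewritten.
New term:  g(a ∧ b ∧ f(a), f(a ∧ b) ∧ g(g(a, b, a), a ∧ b, a) ∧ h(g(b, a, a), a ∧ b), a ∧ b ∧ f(a ∧ b) ∧ f(g(b, a, a)) ∧ g(b, b, b) ∧ g(f(b), b, a ∧ b))

Answer: g(a ∧ b ∧ f(a), f(a ∧ b) ∧ g(g(a, b, a), a ∧ b, a) ∧ h(g(b, a, a), a ∧ b), a ∧ b ∧ f(a ∧ b) ∧ f(g(b, a, a)) ∧ g(b, b, b) ∧ g(f(b), b, a ∧ b))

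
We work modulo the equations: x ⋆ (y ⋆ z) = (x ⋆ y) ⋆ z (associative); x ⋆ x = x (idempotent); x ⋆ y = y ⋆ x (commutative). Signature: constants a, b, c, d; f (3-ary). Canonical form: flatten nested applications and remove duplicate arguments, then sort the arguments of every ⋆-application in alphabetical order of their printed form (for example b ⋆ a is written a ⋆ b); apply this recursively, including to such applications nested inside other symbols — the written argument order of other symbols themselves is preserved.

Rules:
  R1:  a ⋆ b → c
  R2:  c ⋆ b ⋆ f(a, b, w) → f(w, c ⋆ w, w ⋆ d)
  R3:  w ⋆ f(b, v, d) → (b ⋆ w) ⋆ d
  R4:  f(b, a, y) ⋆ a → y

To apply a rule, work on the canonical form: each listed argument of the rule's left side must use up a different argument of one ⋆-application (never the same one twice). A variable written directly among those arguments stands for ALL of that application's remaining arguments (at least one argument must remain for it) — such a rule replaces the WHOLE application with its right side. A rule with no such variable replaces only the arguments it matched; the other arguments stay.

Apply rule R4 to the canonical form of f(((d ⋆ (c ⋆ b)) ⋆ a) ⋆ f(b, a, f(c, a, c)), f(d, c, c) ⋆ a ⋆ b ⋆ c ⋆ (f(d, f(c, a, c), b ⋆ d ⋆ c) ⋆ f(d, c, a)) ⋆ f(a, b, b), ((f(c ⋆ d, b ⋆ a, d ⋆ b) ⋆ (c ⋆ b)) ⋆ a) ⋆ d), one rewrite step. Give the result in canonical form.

Answer: f(b ⋆ c ⋆ d ⋆ f(c, a, c), a ⋆ b ⋆ c ⋆ f(a, b, b) ⋆ f(d, c, a) ⋆ f(d, c, c) ⋆ f(d, f(c, a, c), b ⋆ c ⋆ d), a ⋆ b ⋆ c ⋆ d ⋆ f(c ⋆ d, a ⋆ b, b ⋆ d))

Derivation:
Canonical form:  f(a ⋆ b ⋆ c ⋆ d ⋆ f(b, a, f(c, a, c)), a ⋆ b ⋆ c ⋆ f(a, b, b) ⋆ f(d, c, a) ⋆ f(d, c, c) ⋆ f(d, f(c, a, c), b ⋆ c ⋆ d), a ⋆ b ⋆ c ⋆ d ⋆ f(c ⋆ d, a ⋆ b, b ⋆ d))
Apply R4:  consuming a, f(b, a, f(c, a, c));  y := f(c, a, c)
Result:  f(b ⋆ c ⋆ d ⋆ f(c, a, c), a ⋆ b ⋆ c ⋆ f(a, b, b) ⋆ f(d, c, a) ⋆ f(d, c, c) ⋆ f(d, f(c, a, c), b ⋆ c ⋆ d), a ⋆ b ⋆ c ⋆ d ⋆ f(c ⋆ d, a ⋆ b, b ⋆ d))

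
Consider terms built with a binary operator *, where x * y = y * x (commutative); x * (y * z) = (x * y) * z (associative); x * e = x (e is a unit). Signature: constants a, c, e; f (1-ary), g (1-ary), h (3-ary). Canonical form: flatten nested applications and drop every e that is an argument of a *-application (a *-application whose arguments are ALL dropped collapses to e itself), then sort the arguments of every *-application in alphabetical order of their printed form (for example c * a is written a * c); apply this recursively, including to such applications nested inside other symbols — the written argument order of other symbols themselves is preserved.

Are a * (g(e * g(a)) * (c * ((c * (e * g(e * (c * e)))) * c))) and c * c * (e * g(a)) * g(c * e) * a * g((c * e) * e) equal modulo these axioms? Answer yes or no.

Left:  a * (g(e * g(a)) * (c * ((c * (e * g(e * (c * e)))) * c)))
  Merge nested applications:  a * g(e * g(a)) * c * c * e * g(e * (c * e)) * c
  Simplify inside:  g(e * g(a))  →  g(g(a))
  Inside:  g(e * (c * e))  →  g(c)
  Units out:  drop e
  Order the arguments:  a * c * c * c * g(c) * g(g(a))
Right:  c * c * (e * g(a)) * g(c * e) * a * g((c * e) * e)
  Un-nest:  c * c * e * g(a) * g(c * e) * a * g((c * e) * e)
  Inside:  g(c * e)  →  g(c)
  Simplify inside:  g((c * e) * e)  →  g(c)
  Unit:  drop e
  Order the arguments:  a * c * c * g(a) * g(c) * g(c)

Answer: no — a * c * c * c * g(c) * g(g(a)) vs a * c * c * g(a) * g(c) * g(c)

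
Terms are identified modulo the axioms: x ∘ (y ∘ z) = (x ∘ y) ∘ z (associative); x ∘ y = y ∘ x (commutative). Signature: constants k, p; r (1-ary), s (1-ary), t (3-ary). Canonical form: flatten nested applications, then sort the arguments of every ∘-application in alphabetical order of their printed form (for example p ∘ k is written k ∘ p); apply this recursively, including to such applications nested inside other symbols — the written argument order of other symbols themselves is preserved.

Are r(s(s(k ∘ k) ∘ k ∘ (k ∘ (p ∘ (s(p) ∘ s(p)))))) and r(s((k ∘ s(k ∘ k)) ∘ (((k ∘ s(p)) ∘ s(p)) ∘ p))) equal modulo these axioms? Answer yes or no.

Left:  r(s(s(k ∘ k) ∘ k ∘ (k ∘ (p ∘ (s(p) ∘ s(p))))))
  Descend into:  s(k ∘ k) ∘ k ∘ (k ∘ (p ∘ (s(p) ∘ s(p))))
  Flatten:  s(k ∘ k) ∘ k ∘ k ∘ p ∘ s(p) ∘ s(p)
  Sort arguments:  k ∘ k ∘ p ∘ s(k ∘ k) ∘ s(p) ∘ s(p)
  Reassemble:  r(s(k ∘ k ∘ p ∘ s(k ∘ k) ∘ s(p) ∘ s(p)))
Right:  r(s((k ∘ s(k ∘ k)) ∘ (((k ∘ s(p)) ∘ s(p)) ∘ p)))
  Descend into:  (k ∘ s(k ∘ k)) ∘ (((k ∘ s(p)) ∘ s(p)) ∘ p)
  Merge nested applications:  k ∘ s(k ∘ k) ∘ k ∘ s(p) ∘ s(p) ∘ p
  Sort:  k ∘ k ∘ p ∘ s(k ∘ k) ∘ s(p) ∘ s(p)
  Rebuild:  r(s(k ∘ k ∘ p ∘ s(k ∘ k) ∘ s(p) ∘ s(p)))

Answer: yes — both canonical forms are r(s(k ∘ k ∘ p ∘ s(k ∘ k) ∘ s(p) ∘ s(p)))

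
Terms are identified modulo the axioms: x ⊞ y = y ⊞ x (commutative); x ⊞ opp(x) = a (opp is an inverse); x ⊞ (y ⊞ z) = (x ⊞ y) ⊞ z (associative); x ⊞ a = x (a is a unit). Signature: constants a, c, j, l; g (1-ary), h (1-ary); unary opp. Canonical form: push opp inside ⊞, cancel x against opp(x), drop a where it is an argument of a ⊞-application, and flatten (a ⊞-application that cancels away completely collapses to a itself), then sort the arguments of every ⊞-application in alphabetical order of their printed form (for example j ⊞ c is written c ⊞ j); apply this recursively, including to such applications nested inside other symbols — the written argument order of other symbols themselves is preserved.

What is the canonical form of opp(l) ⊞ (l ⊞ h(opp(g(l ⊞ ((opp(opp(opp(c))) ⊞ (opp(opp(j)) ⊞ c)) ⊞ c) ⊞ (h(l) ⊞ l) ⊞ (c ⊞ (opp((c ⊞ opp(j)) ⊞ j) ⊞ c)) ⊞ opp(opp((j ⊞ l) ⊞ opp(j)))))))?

Answer: h(opp(g(c ⊞ c ⊞ h(l) ⊞ j ⊞ l ⊞ l ⊞ l)))

Derivation:
Push opp inside:  distribute opp over ⊞ and collapse double opp
Inverses cancel:  l cancels
Collect terms:  h(opp(g(c ⊞ c ⊞ h(l) ⊞ j ⊞ l ⊞ l ⊞ l)))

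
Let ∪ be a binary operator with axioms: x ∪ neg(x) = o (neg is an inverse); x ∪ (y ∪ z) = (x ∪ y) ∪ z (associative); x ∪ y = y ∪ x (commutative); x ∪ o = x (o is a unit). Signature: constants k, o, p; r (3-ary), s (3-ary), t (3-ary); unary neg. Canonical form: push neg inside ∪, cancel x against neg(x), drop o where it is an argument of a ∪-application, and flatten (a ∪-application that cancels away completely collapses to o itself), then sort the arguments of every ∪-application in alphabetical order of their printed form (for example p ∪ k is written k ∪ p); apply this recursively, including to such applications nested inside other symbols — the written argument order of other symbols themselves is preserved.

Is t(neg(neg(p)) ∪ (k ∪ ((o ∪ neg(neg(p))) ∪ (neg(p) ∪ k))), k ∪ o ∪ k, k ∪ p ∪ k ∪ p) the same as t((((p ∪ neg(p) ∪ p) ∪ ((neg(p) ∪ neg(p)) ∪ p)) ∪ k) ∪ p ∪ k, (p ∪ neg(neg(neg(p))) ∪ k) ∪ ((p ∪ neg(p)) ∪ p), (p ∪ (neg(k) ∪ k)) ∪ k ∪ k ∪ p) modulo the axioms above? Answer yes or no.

Left:  t(neg(neg(p)) ∪ (k ∪ ((o ∪ neg(neg(p))) ∪ (neg(p) ∪ k))), k ∪ o ∪ k, k ∪ p ∪ k ∪ p)
  Focus inside:  neg(neg(p)) ∪ (k ∪ ((o ∪ neg(neg(p))) ∪ (neg(p) ∪ k)))
  Push neg inside:  distribute neg over ∪ and collapse double neg
  Combine occurrences:  p ∪ k ∪ k
  Order the arguments:  k ∪ k ∪ p
  Reassemble:  t(k ∪ k ∪ p, k ∪ k, k ∪ k ∪ p ∪ p)
Right:  t((((p ∪ neg(p) ∪ p) ∪ ((neg(p) ∪ neg(p)) ∪ p)) ∪ k) ∪ p ∪ k, (p ∪ neg(neg(neg(p))) ∪ k) ∪ ((p ∪ neg(p)) ∪ p), (p ∪ (neg(k) ∪ k)) ∪ k ∪ k ∪ p)
  Descend into:  (((p ∪ neg(p) ∪ p) ∪ ((neg(p) ∪ neg(p)) ∪ p)) ∪ k) ∪ p ∪ k
  Collect terms:  p ∪ k ∪ k
  Sort arguments:  k ∪ k ∪ p
  Rebuild:  t(k ∪ k ∪ p, k ∪ p, k ∪ k ∪ p ∪ p)

Answer: no — t(k ∪ k ∪ p, k ∪ k, k ∪ k ∪ p ∪ p) vs t(k ∪ k ∪ p, k ∪ p, k ∪ k ∪ p ∪ p)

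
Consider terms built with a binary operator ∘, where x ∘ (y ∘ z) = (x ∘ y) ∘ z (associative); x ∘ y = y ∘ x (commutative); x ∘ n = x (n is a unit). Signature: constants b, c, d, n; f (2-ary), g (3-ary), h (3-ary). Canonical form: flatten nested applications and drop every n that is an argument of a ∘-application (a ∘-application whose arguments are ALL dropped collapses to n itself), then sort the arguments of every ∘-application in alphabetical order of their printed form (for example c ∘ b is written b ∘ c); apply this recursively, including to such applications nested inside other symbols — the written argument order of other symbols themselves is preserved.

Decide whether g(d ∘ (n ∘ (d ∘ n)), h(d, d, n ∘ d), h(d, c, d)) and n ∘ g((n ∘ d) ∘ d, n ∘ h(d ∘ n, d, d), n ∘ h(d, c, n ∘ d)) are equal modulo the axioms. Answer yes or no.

Answer: yes — both canonical forms are g(d ∘ d, h(d, d, d), h(d, c, d))

Derivation:
Left:  g(d ∘ (n ∘ (d ∘ n)), h(d, d, n ∘ d), h(d, c, d))
  Work inside:  d ∘ (n ∘ (d ∘ n))
  Un-nest:  d ∘ n ∘ d ∘ n
  Drop the unit:  drop n (×2)
  Sort:  d ∘ d
  Rebuild:  g(d ∘ d, h(d, d, d), h(d, c, d))
Right:  n ∘ g((n ∘ d) ∘ d, n ∘ h(d ∘ n, d, d), n ∘ h(d, c, n ∘ d))
  Simplify inside:  g((n ∘ d) ∘ d, n ∘ h(d ∘ n, d, d), n ∘ h(d, c, n ∘ d))  →  g(d ∘ d, h(d, d, d), h(d, c, d))
  Drop the unit:  drop n
  Order the arguments:  g(d ∘ d, h(d, d, d), h(d, c, d))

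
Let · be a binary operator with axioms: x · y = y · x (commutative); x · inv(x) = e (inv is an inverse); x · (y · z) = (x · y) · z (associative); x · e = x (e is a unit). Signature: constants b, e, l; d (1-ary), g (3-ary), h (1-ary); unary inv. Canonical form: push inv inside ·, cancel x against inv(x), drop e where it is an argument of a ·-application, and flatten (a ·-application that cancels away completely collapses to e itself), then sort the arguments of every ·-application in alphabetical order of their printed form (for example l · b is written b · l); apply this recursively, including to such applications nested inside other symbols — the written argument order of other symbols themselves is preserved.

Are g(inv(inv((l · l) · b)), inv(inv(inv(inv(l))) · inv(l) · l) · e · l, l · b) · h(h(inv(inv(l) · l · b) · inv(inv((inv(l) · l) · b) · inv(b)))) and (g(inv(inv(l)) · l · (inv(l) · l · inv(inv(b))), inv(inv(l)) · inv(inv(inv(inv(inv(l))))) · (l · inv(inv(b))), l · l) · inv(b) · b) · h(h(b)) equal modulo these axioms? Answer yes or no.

Answer: no — g(b · l · l, l · l, b · l) · h(h(b)) vs g(b · l · l, b · l, l · l) · h(h(b))

Derivation:
Left:  g(inv(inv((l · l) · b)), inv(inv(inv(inv(l))) · inv(l) · l) · e · l, l · b) · h(h(inv(inv(l) · l · b) · inv(inv((inv(l) · l) · b) · inv(b))))
  Push inv inside:  distribute inv over · and collapse double inv
  Combine occurrences:  g(b · l · l, l · l, b · l) · h(h(b))
Right:  (g(inv(inv(l)) · l · (inv(l) · l · inv(inv(b))), inv(inv(l)) · inv(inv(inv(inv(inv(l))))) · (l · inv(inv(b))), l · l) · inv(b) · b) · h(h(b))
  Push inv inside:  distribute inv over · and collapse double inv
  Cancel inverse pairs:  b cancels
  Collect:  g(b · l · l, b · l, l · l) · h(h(b))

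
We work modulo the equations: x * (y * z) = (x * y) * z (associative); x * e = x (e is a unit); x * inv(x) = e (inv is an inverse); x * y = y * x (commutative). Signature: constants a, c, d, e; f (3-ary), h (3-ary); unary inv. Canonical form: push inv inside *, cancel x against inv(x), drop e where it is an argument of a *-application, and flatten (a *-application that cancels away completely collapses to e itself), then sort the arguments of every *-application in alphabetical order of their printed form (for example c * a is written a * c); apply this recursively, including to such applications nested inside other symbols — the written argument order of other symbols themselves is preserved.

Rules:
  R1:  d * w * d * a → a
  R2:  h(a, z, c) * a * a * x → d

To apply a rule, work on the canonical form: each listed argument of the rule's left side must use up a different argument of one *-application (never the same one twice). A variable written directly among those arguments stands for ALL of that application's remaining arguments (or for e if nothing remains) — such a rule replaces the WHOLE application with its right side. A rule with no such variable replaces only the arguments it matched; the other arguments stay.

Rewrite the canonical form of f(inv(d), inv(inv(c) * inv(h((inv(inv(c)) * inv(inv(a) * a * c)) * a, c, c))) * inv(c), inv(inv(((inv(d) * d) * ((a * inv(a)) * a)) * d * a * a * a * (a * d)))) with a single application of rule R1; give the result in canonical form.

Answer: f(inv(d), h(a, c, c), a)

Derivation:
Canonical form:  f(inv(d), h(a, c, c), a * a * a * a * a * d * d)
Match R1:  consume a, d, d;  w := a * a * a * a
The variable takes the whole remainder — replace the entire application.
Result:  f(inv(d), h(a, c, c), a)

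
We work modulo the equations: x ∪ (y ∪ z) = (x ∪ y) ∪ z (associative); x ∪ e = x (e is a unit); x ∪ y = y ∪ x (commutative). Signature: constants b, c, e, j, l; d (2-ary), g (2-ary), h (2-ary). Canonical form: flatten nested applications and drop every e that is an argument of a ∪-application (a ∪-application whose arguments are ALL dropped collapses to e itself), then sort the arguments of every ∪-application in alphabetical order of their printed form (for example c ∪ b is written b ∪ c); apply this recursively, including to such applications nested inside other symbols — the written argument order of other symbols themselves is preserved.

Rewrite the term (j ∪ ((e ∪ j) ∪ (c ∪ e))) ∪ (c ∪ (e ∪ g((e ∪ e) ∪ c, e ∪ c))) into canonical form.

Flatten:  j ∪ e ∪ j ∪ c ∪ e ∪ c ∪ e ∪ g((e ∪ e) ∪ c, e ∪ c)
Inside:  g((e ∪ e) ∪ c, e ∪ c)  →  g(c, c)
Drop the unit:  drop e (×3)
Order the arguments:  c ∪ c ∪ g(c, c) ∪ j ∪ j

Answer: c ∪ c ∪ g(c, c) ∪ j ∪ j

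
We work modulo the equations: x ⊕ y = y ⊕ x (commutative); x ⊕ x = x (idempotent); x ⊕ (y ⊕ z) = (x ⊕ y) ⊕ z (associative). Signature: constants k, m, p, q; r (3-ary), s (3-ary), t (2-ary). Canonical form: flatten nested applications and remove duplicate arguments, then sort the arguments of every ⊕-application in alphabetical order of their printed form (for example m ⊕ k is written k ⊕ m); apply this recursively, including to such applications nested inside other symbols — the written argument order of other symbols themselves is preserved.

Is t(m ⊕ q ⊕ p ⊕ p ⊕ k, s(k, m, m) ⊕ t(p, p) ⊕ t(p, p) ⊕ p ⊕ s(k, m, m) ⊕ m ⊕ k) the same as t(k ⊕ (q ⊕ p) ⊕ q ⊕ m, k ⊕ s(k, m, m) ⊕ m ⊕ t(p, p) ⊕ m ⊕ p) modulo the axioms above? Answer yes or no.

Answer: yes — both canonical forms are t(k ⊕ m ⊕ p ⊕ q, k ⊕ m ⊕ p ⊕ s(k, m, m) ⊕ t(p, p))

Derivation:
Left:  t(m ⊕ q ⊕ p ⊕ p ⊕ k, s(k, m, m) ⊕ t(p, p) ⊕ t(p, p) ⊕ p ⊕ s(k, m, m) ⊕ m ⊕ k)
  Work inside:  s(k, m, m) ⊕ t(p, p) ⊕ t(p, p) ⊕ p ⊕ s(k, m, m) ⊕ m ⊕ k
  Idempotence:  drop duplicate t(p, p), s(k, m, m)
  Order the arguments:  k ⊕ m ⊕ p ⊕ s(k, m, m) ⊕ t(p, p)
  Put back:  t(k ⊕ m ⊕ p ⊕ q, k ⊕ m ⊕ p ⊕ s(k, m, m) ⊕ t(p, p))
Right:  t(k ⊕ (q ⊕ p) ⊕ q ⊕ m, k ⊕ s(k, m, m) ⊕ m ⊕ t(p, p) ⊕ m ⊕ p)
  Descend into:  k ⊕ s(k, m, m) ⊕ m ⊕ t(p, p) ⊕ m ⊕ p
  Deduplicate:  drop duplicate m
  Sort arguments:  k ⊕ m ⊕ p ⊕ s(k, m, m) ⊕ t(p, p)
  Reassemble:  t(k ⊕ m ⊕ p ⊕ q, k ⊕ m ⊕ p ⊕ s(k, m, m) ⊕ t(p, p))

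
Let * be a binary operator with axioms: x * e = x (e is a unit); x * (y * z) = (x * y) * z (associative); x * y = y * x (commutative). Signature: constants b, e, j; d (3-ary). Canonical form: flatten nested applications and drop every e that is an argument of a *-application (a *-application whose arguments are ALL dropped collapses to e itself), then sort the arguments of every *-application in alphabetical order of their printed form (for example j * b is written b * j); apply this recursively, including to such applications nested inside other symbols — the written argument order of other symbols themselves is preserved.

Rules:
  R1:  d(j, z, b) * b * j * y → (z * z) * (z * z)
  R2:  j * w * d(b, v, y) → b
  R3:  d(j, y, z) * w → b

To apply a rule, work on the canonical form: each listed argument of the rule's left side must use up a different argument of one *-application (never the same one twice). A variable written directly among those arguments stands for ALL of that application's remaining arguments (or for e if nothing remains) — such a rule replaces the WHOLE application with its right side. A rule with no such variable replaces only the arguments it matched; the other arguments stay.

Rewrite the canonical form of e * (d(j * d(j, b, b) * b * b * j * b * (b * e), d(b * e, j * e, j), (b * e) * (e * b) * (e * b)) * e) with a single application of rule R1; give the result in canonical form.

Answer: d(b * b * b * b, d(b, j, j), b * b * b)

Derivation:
Canonical form:  d(b * b * b * b * d(j, b, b) * j * j, d(b, j, j), b * b * b)
Match R1:  consume b, d(j, b, b), j;  y := b * b * b * j, z := b
The variable takes the whole remainder — replace the entire application.
Giving:  d(b * b * b * b, d(b, j, j), b * b * b)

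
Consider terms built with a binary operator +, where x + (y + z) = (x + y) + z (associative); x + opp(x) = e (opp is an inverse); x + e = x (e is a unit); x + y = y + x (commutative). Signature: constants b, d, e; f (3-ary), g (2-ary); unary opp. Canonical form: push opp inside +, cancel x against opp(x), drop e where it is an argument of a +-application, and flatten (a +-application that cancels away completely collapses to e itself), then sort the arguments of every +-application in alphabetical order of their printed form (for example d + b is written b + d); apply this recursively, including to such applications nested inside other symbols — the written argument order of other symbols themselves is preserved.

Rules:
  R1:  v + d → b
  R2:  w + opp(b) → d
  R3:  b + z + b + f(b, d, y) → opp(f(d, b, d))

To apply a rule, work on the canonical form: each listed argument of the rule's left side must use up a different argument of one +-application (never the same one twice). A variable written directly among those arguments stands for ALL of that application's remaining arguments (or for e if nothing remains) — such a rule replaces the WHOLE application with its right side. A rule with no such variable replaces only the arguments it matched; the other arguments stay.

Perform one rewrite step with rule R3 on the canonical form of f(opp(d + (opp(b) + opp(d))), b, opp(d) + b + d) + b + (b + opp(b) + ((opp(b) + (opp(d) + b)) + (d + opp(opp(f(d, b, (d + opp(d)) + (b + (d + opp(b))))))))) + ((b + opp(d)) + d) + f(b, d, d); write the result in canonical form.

Answer: opp(f(d, b, d))

Derivation:
Canonical form:  b + b + f(b, b, b) + f(b, d, d) + f(d, b, d)
Apply R3:  consuming b, b, f(b, d, d);  y := d, z := f(b, b, b) + f(d, b, d)
Every leftover argument binds to the variable; the entire application is replaced.
Result:  opp(f(d, b, d))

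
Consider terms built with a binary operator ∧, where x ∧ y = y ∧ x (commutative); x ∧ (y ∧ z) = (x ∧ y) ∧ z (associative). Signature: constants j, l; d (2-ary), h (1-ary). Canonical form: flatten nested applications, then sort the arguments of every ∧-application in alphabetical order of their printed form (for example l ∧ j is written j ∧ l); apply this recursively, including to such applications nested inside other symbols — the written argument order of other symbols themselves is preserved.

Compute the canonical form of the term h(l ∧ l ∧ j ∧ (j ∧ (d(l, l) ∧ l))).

Descend into:  l ∧ l ∧ j ∧ (j ∧ (d(l, l) ∧ l))
Un-nest:  l ∧ l ∧ j ∧ j ∧ d(l, l) ∧ l
Sort:  d(l, l) ∧ j ∧ j ∧ l ∧ l ∧ l
Reassemble:  h(d(l, l) ∧ j ∧ j ∧ l ∧ l ∧ l)

Answer: h(d(l, l) ∧ j ∧ j ∧ l ∧ l ∧ l)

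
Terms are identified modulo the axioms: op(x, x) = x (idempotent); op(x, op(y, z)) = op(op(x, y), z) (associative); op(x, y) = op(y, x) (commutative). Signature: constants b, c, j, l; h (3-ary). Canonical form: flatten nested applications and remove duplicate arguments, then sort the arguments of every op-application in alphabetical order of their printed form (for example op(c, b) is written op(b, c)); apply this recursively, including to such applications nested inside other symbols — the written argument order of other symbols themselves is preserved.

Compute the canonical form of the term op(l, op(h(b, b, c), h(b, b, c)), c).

Flatten:  op(l, h(b, b, c), h(b, b, c), c)
Idempotence:  drop duplicate h(b, b, c)
Sort:  op(c, h(b, b, c), l)

Answer: op(c, h(b, b, c), l)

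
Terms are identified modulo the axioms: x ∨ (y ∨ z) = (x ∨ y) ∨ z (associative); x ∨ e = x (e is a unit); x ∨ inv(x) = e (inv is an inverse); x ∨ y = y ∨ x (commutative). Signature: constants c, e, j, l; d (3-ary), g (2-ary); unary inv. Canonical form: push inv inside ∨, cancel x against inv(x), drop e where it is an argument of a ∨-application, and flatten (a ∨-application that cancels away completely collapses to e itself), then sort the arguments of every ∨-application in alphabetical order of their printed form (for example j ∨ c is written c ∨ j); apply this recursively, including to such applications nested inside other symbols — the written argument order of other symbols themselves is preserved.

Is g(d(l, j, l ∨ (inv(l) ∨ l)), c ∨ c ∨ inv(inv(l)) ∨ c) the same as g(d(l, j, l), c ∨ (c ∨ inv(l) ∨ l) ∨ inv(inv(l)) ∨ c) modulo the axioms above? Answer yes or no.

Answer: yes — both canonical forms are g(d(l, j, l), c ∨ c ∨ c ∨ l)

Derivation:
Left:  g(d(l, j, l ∨ (inv(l) ∨ l)), c ∨ c ∨ inv(inv(l)) ∨ c)
  Focus inside:  c ∨ c ∨ inv(inv(l)) ∨ c
  Push inv inside:  distribute inv over ∨ and collapse double inv
  Collect terms:  c ∨ c ∨ c ∨ l
  Put back:  g(d(l, j, l), c ∨ c ∨ c ∨ l)
Right:  g(d(l, j, l), c ∨ (c ∨ inv(l) ∨ l) ∨ inv(inv(l)) ∨ c)
  Focus inside:  c ∨ (c ∨ inv(l) ∨ l) ∨ inv(inv(l)) ∨ c
  Push inv inside:  distribute inv over ∨ and collapse double inv
  Collect:  c ∨ c ∨ c ∨ l
  Reassemble:  g(d(l, j, l), c ∨ c ∨ c ∨ l)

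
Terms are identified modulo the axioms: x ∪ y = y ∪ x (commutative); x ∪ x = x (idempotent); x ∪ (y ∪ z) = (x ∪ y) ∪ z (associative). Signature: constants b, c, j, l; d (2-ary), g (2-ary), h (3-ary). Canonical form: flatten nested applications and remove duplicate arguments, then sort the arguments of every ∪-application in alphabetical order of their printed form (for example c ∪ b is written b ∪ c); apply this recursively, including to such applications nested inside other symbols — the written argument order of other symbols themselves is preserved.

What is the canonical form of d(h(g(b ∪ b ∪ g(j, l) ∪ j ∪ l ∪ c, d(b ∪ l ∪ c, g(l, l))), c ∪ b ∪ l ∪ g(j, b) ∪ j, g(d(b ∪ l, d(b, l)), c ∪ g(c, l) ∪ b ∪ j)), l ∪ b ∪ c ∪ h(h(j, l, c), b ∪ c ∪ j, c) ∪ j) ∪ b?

Answer: b ∪ d(h(g(b ∪ c ∪ g(j, l) ∪ j ∪ l, d(b ∪ c ∪ l, g(l, l))), b ∪ c ∪ g(j, b) ∪ j ∪ l, g(d(b ∪ l, d(b, l)), b ∪ c ∪ g(c, l) ∪ j)), b ∪ c ∪ h(h(j, l, c), b ∪ c ∪ j, c) ∪ j ∪ l)

Derivation:
Inside:  d(h(g(b ∪ b ∪ g(j, l) ∪ j ∪ l ∪ c, d(b ∪ l ∪ c, g(l, l))), c ∪ b ∪ l ∪ g(j, b) ∪ j, g(d(b ∪ l, d(b, l)), c ∪ g(c, l) ∪ b ∪ j)), l ∪ b ∪ c ∪ h(h(j, l, c), b ∪ c ∪ j, c) ∪ j)  →  d(h(g(b ∪ c ∪ g(j, l) ∪ j ∪ l, d(b ∪ c ∪ l, g(l, l))), b ∪ c ∪ g(j, b) ∪ j ∪ l, g(d(b ∪ l, d(b, l)), b ∪ c ∪ g(c, l) ∪ j)), b ∪ c ∪ h(h(j, l, c), b ∪ c ∪ j, c) ∪ j ∪ l)
Sort:  b ∪ d(h(g(b ∪ c ∪ g(j, l) ∪ j ∪ l, d(b ∪ c ∪ l, g(l, l))), b ∪ c ∪ g(j, b) ∪ j ∪ l, g(d(b ∪ l, d(b, l)), b ∪ c ∪ g(c, l) ∪ j)), b ∪ c ∪ h(h(j, l, c), b ∪ c ∪ j, c) ∪ j ∪ l)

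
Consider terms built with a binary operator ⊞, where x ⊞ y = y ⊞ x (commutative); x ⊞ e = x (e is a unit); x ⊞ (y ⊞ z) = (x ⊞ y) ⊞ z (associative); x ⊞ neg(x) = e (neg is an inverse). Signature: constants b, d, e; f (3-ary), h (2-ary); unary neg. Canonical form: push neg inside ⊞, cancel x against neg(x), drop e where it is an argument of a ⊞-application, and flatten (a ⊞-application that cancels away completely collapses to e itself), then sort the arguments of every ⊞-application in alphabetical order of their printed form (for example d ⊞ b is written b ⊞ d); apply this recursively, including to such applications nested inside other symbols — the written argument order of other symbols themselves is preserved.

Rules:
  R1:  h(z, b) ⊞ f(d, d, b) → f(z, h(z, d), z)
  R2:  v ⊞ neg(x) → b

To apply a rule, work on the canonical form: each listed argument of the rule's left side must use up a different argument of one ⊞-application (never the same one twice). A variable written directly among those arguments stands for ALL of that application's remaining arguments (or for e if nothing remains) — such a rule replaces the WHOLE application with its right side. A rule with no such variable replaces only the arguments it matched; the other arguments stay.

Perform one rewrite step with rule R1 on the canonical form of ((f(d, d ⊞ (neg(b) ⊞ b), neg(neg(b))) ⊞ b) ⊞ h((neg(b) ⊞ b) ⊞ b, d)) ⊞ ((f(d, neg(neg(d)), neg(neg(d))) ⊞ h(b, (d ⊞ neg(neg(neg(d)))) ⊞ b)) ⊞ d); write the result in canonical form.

Canonical form:  b ⊞ d ⊞ f(d, d, b) ⊞ f(d, d, d) ⊞ h(b, b) ⊞ h(b, d)
Apply R1:  consuming f(d, d, b), h(b, b);  z := b
Result:  b ⊞ d ⊞ f(b, h(b, d), b) ⊞ f(d, d, d) ⊞ h(b, d)

Answer: b ⊞ d ⊞ f(b, h(b, d), b) ⊞ f(d, d, d) ⊞ h(b, d)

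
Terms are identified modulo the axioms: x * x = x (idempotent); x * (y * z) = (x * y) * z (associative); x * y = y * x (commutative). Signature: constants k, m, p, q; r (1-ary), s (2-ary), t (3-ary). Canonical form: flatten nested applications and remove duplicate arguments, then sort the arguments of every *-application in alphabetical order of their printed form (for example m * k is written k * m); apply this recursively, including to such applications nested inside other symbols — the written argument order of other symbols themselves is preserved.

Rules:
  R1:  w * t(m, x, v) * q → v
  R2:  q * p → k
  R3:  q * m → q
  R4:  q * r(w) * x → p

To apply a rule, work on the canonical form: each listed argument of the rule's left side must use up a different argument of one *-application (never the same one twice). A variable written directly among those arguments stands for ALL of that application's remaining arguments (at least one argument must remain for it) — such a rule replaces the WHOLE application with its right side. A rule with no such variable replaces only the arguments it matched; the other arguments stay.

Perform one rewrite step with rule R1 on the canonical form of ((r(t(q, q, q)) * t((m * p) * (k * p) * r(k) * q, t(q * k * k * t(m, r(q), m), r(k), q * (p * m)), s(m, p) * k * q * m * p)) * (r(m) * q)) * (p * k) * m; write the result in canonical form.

Canonical form:  k * m * p * q * r(m) * r(t(q, q, q)) * t(k * m * p * q * r(k), t(k * q * t(m, r(q), m), r(k), m * p * q), k * m * p * q * s(m, p))
R1 matches:  uses q, t(m, r(q), m);  v := m, w := k, x := r(q)
Every leftover argument binds to the variable; the entire application is replaced.
New term:  k * m * p * q * r(m) * r(t(q, q, q)) * t(k * m * p * q * r(k), t(m, r(k), m * p * q), k * m * p * q * s(m, p))

Answer: k * m * p * q * r(m) * r(t(q, q, q)) * t(k * m * p * q * r(k), t(m, r(k), m * p * q), k * m * p * q * s(m, p))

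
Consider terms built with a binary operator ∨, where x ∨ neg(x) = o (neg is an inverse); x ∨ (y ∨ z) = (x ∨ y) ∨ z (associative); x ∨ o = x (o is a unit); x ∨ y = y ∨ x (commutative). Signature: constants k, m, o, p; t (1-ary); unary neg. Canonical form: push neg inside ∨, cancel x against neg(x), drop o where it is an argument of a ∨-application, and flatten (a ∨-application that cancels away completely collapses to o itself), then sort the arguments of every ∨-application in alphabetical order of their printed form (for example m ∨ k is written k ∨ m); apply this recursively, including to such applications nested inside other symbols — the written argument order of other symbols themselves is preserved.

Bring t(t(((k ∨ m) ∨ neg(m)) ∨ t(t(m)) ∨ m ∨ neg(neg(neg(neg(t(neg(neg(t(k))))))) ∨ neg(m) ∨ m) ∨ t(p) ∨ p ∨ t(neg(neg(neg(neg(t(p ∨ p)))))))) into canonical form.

Work inside:  ((k ∨ m) ∨ neg(m)) ∨ t(t(m)) ∨ m ∨ neg(neg(neg(neg(t(neg(neg(t(k))))))) ∨ neg(m) ∨ m) ∨ t(p) ∨ p ∨ t(neg(neg(neg(neg(t(p ∨ p))))))
Push neg inside:  distribute neg over ∨ and collapse double neg
Collect terms:  k ∨ m ∨ t(t(m)) ∨ t(t(k)) ∨ t(p) ∨ p ∨ t(t(p ∨ p))
Order the arguments:  k ∨ m ∨ p ∨ t(p) ∨ t(t(k)) ∨ t(t(m)) ∨ t(t(p ∨ p))
Reassemble:  t(t(k ∨ m ∨ p ∨ t(p) ∨ t(t(k)) ∨ t(t(m)) ∨ t(t(p ∨ p))))

Answer: t(t(k ∨ m ∨ p ∨ t(p) ∨ t(t(k)) ∨ t(t(m)) ∨ t(t(p ∨ p))))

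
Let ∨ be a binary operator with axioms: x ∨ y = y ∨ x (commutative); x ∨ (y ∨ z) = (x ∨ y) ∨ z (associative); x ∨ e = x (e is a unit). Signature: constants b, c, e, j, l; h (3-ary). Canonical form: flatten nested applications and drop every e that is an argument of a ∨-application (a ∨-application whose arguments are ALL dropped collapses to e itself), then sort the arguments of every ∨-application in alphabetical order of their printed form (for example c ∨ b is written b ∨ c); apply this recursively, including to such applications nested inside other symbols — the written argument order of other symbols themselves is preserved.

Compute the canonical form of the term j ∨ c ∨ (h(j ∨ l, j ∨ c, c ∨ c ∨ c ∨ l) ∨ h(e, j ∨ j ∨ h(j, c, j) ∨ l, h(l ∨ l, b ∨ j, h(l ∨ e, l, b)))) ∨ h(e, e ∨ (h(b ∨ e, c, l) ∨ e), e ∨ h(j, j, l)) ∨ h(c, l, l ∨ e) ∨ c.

Flatten:  j ∨ c ∨ h(j ∨ l, j ∨ c, c ∨ c ∨ c ∨ l) ∨ h(e, j ∨ j ∨ h(j, c, j) ∨ l, h(l ∨ l, b ∨ j, h(l ∨ e, l, b))) ∨ h(e, e ∨ (h(b ∨ e, c, l) ∨ e), e ∨ h(j, j, l)) ∨ h(c, l, l ∨ e) ∨ c
Canonicalize subterm:  h(j ∨ l, j ∨ c, c ∨ c ∨ c ∨ l)  →  h(j ∨ l, c ∨ j, c ∨ c ∨ c ∨ l)
Simplify inside:  h(e, j ∨ j ∨ h(j, c, j) ∨ l, h(l ∨ l, b ∨ j, h(l ∨ e, l, b)))  →  h(e, h(j, c, j) ∨ j ∨ j ∨ l, h(l ∨ l, b ∨ j, h(l, l, b)))
Simplify inside:  h(e, e ∨ (h(b ∨ e, c, l) ∨ e), e ∨ h(j, j, l))  →  h(e, h(b, c, l), h(j, j, l))
Sort:  c ∨ c ∨ h(c, l, l) ∨ h(e, h(b, c, l), h(j, j, l)) ∨ h(e, h(j, c, j) ∨ j ∨ j ∨ l, h(l ∨ l, b ∨ j, h(l, l, b))) ∨ h(j ∨ l, c ∨ j, c ∨ c ∨ c ∨ l) ∨ j

Answer: c ∨ c ∨ h(c, l, l) ∨ h(e, h(b, c, l), h(j, j, l)) ∨ h(e, h(j, c, j) ∨ j ∨ j ∨ l, h(l ∨ l, b ∨ j, h(l, l, b))) ∨ h(j ∨ l, c ∨ j, c ∨ c ∨ c ∨ l) ∨ j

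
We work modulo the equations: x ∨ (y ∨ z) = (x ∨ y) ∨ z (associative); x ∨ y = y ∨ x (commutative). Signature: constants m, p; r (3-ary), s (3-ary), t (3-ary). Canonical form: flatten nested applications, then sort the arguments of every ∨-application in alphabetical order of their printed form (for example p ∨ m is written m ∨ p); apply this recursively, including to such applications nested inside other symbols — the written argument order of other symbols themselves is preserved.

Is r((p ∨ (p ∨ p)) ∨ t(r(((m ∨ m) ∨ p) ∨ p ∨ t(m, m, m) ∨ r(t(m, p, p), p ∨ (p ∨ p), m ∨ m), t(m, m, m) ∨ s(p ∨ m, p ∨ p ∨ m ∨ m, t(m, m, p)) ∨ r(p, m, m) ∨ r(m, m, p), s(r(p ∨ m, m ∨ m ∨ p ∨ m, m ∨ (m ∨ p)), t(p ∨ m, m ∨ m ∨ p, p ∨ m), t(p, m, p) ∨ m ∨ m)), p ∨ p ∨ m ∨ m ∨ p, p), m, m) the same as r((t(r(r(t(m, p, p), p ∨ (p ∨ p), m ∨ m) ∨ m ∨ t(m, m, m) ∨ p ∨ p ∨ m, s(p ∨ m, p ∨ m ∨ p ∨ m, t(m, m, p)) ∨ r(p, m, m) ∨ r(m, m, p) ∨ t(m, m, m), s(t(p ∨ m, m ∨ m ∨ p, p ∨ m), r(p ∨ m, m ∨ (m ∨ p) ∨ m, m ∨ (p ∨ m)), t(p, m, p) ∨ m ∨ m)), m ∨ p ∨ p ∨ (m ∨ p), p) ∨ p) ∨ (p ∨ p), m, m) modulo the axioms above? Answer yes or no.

Left:  r((p ∨ (p ∨ p)) ∨ t(r(((m ∨ m) ∨ p) ∨ p ∨ t(m, m, m) ∨ r(t(m, p, p), p ∨ (p ∨ p), m ∨ m), t(m, m, m) ∨ s(p ∨ m, p ∨ p ∨ m ∨ m, t(m, m, p)) ∨ r(p, m, m) ∨ r(m, m, p), s(r(p ∨ m, m ∨ m ∨ p ∨ m, m ∨ (m ∨ p)), t(p ∨ m, m ∨ m ∨ p, p ∨ m), t(p, m, p) ∨ m ∨ m)), p ∨ p ∨ m ∨ m ∨ p, p), m, m)
  Work inside:  (p ∨ (p ∨ p)) ∨ t(r(((m ∨ m) ∨ p) ∨ p ∨ t(m, m, m) ∨ r(t(m, p, p), p ∨ (p ∨ p), m ∨ m), t(m, m, m) ∨ s(p ∨ m, p ∨ p ∨ m ∨ m, t(m, m, p)) ∨ r(p, m, m) ∨ r(m, m, p), s(r(p ∨ m, m ∨ m ∨ p ∨ m, m ∨ (m ∨ p)), t(p ∨ m, m ∨ m ∨ p, p ∨ m), t(p, m, p) ∨ m ∨ m)), p ∨ p ∨ m ∨ m ∨ p, p)
  Un-nest:  p ∨ p ∨ p ∨ t(r(((m ∨ m) ∨ p) ∨ p ∨ t(m, m, m) ∨ r(t(m, p, p), p ∨ (p ∨ p), m ∨ m), t(m, m, m) ∨ s(p ∨ m, p ∨ p ∨ m ∨ m, t(m, m, p)) ∨ r(p, m, m) ∨ r(m, m, p), s(r(p ∨ m, m ∨ m ∨ p ∨ m, m ∨ (m ∨ p)), t(p ∨ m, m ∨ m ∨ p, p ∨ m), t(p, m, p) ∨ m ∨ m)), p ∨ p ∨ m ∨ m ∨ p, p)
  Simplify inside:  t(r(((m ∨ m) ∨ p) ∨ p ∨ t(m, m, m) ∨ r(t(m, p, p), p ∨ (p ∨ p), m ∨ m), t(m, m, m) ∨ s(p ∨ m, p ∨ p ∨ m ∨ m, t(m, m, p)) ∨ r(p, m, m) ∨ r(m, m, p), s(r(p ∨ m, m ∨ m ∨ p ∨ m, m ∨ (m ∨ p)), t(p ∨ m, m ∨ m ∨ p, p ∨ m), t(p, m, p) ∨ m ∨ m)), p ∨ p ∨ m ∨ m ∨ p, p)  →  t(r(m ∨ m ∨ p ∨ p ∨ r(t(m, p, p), p ∨ p ∨ p, m ∨ m) ∨ t(m, m, m), r(m, m, p) ∨ r(p, m, m) ∨ s(m ∨ p, m ∨ m ∨ p ∨ p, t(m, m, p)) ∨ t(m, m, m), s(r(m ∨ p, m ∨ m ∨ m ∨ p, m ∨ m ∨ p), t(m ∨ p, m ∨ m ∨ p, m ∨ p), m ∨ m ∨ t(p, m, p))), m ∨ m ∨ p ∨ p ∨ p, p)
  Order the arguments:  p ∨ p ∨ p ∨ t(r(m ∨ m ∨ p ∨ p ∨ r(t(m, p, p), p ∨ p ∨ p, m ∨ m) ∨ t(m, m, m), r(m, m, p) ∨ r(p, m, m) ∨ s(m ∨ p, m ∨ m ∨ p ∨ p, t(m, m, p)) ∨ t(m, m, m), s(r(m ∨ p, m ∨ m ∨ m ∨ p, m ∨ m ∨ p), t(m ∨ p, m ∨ m ∨ p, m ∨ p), m ∨ m ∨ t(p, m, p))), m ∨ m ∨ p ∨ p ∨ p, p)
  Put back:  r(p ∨ p ∨ p ∨ t(r(m ∨ m ∨ p ∨ p ∨ r(t(m, p, p), p ∨ p ∨ p, m ∨ m) ∨ t(m, m, m), r(m, m, p) ∨ r(p, m, m) ∨ s(m ∨ p, m ∨ m ∨ p ∨ p, t(m, m, p)) ∨ t(m, m, m), s(r(m ∨ p, m ∨ m ∨ m ∨ p, m ∨ m ∨ p), t(m ∨ p, m ∨ m ∨ p, m ∨ p), m ∨ m ∨ t(p, m, p))), m ∨ m ∨ p ∨ p ∨ p, p), m, m)
Right:  r((t(r(r(t(m, p, p), p ∨ (p ∨ p), m ∨ m) ∨ m ∨ t(m, m, m) ∨ p ∨ p ∨ m, s(p ∨ m, p ∨ m ∨ p ∨ m, t(m, m, p)) ∨ r(p, m, m) ∨ r(m, m, p) ∨ t(m, m, m), s(t(p ∨ m, m ∨ m ∨ p, p ∨ m), r(p ∨ m, m ∨ (m ∨ p) ∨ m, m ∨ (p ∨ m)), t(p, m, p) ∨ m ∨ m)), m ∨ p ∨ p ∨ (m ∨ p), p) ∨ p) ∨ (p ∨ p), m, m)
  Work inside:  (t(r(r(t(m, p, p), p ∨ (p ∨ p), m ∨ m) ∨ m ∨ t(m, m, m) ∨ p ∨ p ∨ m, s(p ∨ m, p ∨ m ∨ p ∨ m, t(m, m, p)) ∨ r(p, m, m) ∨ r(m, m, p) ∨ t(m, m, m), s(t(p ∨ m, m ∨ m ∨ p, p ∨ m), r(p ∨ m, m ∨ (m ∨ p) ∨ m, m ∨ (p ∨ m)), t(p, m, p) ∨ m ∨ m)), m ∨ p ∨ p ∨ (m ∨ p), p) ∨ p) ∨ (p ∨ p)
  Merge nested applications:  t(r(r(t(m, p, p), p ∨ (p ∨ p), m ∨ m) ∨ m ∨ t(m, m, m) ∨ p ∨ p ∨ m, s(p ∨ m, p ∨ m ∨ p ∨ m, t(m, m, p)) ∨ r(p, m, m) ∨ r(m, m, p) ∨ t(m, m, m), s(t(p ∨ m, m ∨ m ∨ p, p ∨ m), r(p ∨ m, m ∨ (m ∨ p) ∨ m, m ∨ (p ∨ m)), t(p, m, p) ∨ m ∨ m)), m ∨ p ∨ p ∨ (m ∨ p), p) ∨ p ∨ p ∨ p
  Inside:  t(r(r(t(m, p, p), p ∨ (p ∨ p), m ∨ m) ∨ m ∨ t(m, m, m) ∨ p ∨ p ∨ m, s(p ∨ m, p ∨ m ∨ p ∨ m, t(m, m, p)) ∨ r(p, m, m) ∨ r(m, m, p) ∨ t(m, m, m), s(t(p ∨ m, m ∨ m ∨ p, p ∨ m), r(p ∨ m, m ∨ (m ∨ p) ∨ m, m ∨ (p ∨ m)), t(p, m, p) ∨ m ∨ m)), m ∨ p ∨ p ∨ (m ∨ p), p)  →  t(r(m ∨ m ∨ p ∨ p ∨ r(t(m, p, p), p ∨ p ∨ p, m ∨ m) ∨ t(m, m, m), r(m, m, p) ∨ r(p, m, m) ∨ s(m ∨ p, m ∨ m ∨ p ∨ p, t(m, m, p)) ∨ t(m, m, m), s(t(m ∨ p, m ∨ m ∨ p, m ∨ p), r(m ∨ p, m ∨ m ∨ m ∨ p, m ∨ m ∨ p), m ∨ m ∨ t(p, m, p))), m ∨ m ∨ p ∨ p ∨ p, p)
  Sort arguments:  p ∨ p ∨ p ∨ t(r(m ∨ m ∨ p ∨ p ∨ r(t(m, p, p), p ∨ p ∨ p, m ∨ m) ∨ t(m, m, m), r(m, m, p) ∨ r(p, m, m) ∨ s(m ∨ p, m ∨ m ∨ p ∨ p, t(m, m, p)) ∨ t(m, m, m), s(t(m ∨ p, m ∨ m ∨ p, m ∨ p), r(m ∨ p, m ∨ m ∨ m ∨ p, m ∨ m ∨ p), m ∨ m ∨ t(p, m, p))), m ∨ m ∨ p ∨ p ∨ p, p)
  Rebuild:  r(p ∨ p ∨ p ∨ t(r(m ∨ m ∨ p ∨ p ∨ r(t(m, p, p), p ∨ p ∨ p, m ∨ m) ∨ t(m, m, m), r(m, m, p) ∨ r(p, m, m) ∨ s(m ∨ p, m ∨ m ∨ p ∨ p, t(m, m, p)) ∨ t(m, m, m), s(t(m ∨ p, m ∨ m ∨ p, m ∨ p), r(m ∨ p, m ∨ m ∨ m ∨ p, m ∨ m ∨ p), m ∨ m ∨ t(p, m, p))), m ∨ m ∨ p ∨ p ∨ p, p), m, m)

Answer: no — r(p ∨ p ∨ p ∨ t(r(m ∨ m ∨ p ∨ p ∨ r(t(m, p, p), p ∨ p ∨ p, m ∨ m) ∨ t(m, m, m), r(m, m, p) ∨ r(p, m, m) ∨ s(m ∨ p, m ∨ m ∨ p ∨ p, t(m, m, p)) ∨ t(m, m, m), s(r(m ∨ p, m ∨ m ∨ m ∨ p, m ∨ m ∨ p), t(m ∨ p, m ∨ m ∨ p, m ∨ p), m ∨ m ∨ t(p, m, p))), m ∨ m ∨ p ∨ p ∨ p, p), m, m) vs r(p ∨ p ∨ p ∨ t(r(m ∨ m ∨ p ∨ p ∨ r(t(m, p, p), p ∨ p ∨ p, m ∨ m) ∨ t(m, m, m), r(m, m, p) ∨ r(p, m, m) ∨ s(m ∨ p, m ∨ m ∨ p ∨ p, t(m, m, p)) ∨ t(m, m, m), s(t(m ∨ p, m ∨ m ∨ p, m ∨ p), r(m ∨ p, m ∨ m ∨ m ∨ p, m ∨ m ∨ p), m ∨ m ∨ t(p, m, p))), m ∨ m ∨ p ∨ p ∨ p, p), m, m)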